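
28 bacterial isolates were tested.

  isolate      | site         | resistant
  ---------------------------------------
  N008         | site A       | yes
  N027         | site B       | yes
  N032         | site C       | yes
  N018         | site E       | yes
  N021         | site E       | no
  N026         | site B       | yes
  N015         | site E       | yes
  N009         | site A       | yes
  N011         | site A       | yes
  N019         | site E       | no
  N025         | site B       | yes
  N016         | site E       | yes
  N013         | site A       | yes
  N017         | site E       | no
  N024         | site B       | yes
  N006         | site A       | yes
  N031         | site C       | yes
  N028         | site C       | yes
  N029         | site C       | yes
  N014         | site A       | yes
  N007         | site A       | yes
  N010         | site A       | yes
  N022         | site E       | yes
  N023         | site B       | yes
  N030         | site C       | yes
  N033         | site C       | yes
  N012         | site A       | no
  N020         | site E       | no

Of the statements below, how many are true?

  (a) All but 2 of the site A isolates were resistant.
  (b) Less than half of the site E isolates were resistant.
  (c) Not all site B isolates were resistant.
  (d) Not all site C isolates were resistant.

(a) site A: |A| = 9, |A ∩ B| = 8; needs |A ∖ B| = 2 — false.
(b) site E: |A| = 8, |A ∩ B| = 4; needs |A ∩ B| < |A ∖ B| — false.
(c) site B: |A| = 5, |A ∩ B| = 5; needs A ⊄ B (|A ∖ B| ≥ 1) — false.
(d) site C: |A| = 6, |A ∩ B| = 6; needs A ⊄ B (|A ∖ B| ≥ 1) — false.

0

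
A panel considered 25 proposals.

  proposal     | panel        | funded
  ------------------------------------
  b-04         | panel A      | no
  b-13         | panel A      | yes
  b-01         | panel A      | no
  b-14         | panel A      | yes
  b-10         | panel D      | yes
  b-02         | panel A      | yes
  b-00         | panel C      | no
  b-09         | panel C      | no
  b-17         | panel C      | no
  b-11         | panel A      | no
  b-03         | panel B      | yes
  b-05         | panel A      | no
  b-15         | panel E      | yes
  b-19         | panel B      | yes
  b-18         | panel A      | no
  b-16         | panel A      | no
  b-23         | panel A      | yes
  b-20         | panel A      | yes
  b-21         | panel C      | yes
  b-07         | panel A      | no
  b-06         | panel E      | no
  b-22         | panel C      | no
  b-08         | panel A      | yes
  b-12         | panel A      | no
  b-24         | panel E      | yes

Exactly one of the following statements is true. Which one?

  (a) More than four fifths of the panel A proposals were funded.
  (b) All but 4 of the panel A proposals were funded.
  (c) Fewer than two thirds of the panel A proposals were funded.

(c)

|A| = 14, |A ∩ B| = 6, |A ∖ B| = 8.
(a) requires |A ∩ B| / |A| > 4/5: false.
(b) requires |A ∖ B| = 4: false.
(c) requires |A ∩ B| / |A| < 2/3: true.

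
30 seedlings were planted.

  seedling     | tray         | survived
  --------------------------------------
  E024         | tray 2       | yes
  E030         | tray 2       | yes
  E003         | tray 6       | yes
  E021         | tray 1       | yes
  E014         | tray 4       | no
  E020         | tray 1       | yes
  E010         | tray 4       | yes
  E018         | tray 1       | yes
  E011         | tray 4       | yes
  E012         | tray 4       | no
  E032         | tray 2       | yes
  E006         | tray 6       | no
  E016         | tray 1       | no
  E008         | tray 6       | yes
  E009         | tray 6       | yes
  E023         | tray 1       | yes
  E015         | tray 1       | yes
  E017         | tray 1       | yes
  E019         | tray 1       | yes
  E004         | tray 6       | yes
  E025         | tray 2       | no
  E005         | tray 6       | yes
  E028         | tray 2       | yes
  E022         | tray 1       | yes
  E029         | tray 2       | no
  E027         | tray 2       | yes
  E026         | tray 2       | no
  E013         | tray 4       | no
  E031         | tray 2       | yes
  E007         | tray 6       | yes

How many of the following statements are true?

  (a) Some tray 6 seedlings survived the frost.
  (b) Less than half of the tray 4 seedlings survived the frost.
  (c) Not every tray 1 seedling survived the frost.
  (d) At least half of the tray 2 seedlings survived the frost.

(a) tray 6: |A| = 7, |A ∩ B| = 6; needs A ∩ B ≠ ∅ (|A ∩ B| ≥ 1) — true.
(b) tray 4: |A| = 5, |A ∩ B| = 2; needs |A ∩ B| < |A ∖ B| — true.
(c) tray 1: |A| = 9, |A ∩ B| = 8; needs A ⊄ B (|A ∖ B| ≥ 1) — true.
(d) tray 2: |A| = 9, |A ∩ B| = 6; needs |A ∩ B| ≥ |A ∖ B| — true.

4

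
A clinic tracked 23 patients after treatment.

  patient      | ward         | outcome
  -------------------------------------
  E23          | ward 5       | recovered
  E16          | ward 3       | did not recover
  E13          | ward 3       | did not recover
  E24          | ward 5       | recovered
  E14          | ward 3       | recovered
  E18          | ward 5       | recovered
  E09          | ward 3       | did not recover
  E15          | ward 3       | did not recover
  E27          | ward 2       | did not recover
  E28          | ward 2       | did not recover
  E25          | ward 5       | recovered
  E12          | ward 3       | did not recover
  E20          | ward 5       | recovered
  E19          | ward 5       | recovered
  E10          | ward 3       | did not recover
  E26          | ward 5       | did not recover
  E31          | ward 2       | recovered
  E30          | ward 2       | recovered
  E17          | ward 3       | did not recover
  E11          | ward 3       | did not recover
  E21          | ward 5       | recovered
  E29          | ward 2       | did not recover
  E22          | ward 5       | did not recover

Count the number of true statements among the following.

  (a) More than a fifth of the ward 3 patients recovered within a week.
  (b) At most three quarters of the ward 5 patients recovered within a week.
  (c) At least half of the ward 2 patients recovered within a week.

0

(a) ward 3: |A| = 9, |A ∩ B| = 1; needs |A ∩ B| / |A| > 1/5 — false.
(b) ward 5: |A| = 9, |A ∩ B| = 7; needs |A ∩ B| / |A| ≤ 3/4 — false.
(c) ward 2: |A| = 5, |A ∩ B| = 2; needs |A ∩ B| ≥ |A ∖ B| — false.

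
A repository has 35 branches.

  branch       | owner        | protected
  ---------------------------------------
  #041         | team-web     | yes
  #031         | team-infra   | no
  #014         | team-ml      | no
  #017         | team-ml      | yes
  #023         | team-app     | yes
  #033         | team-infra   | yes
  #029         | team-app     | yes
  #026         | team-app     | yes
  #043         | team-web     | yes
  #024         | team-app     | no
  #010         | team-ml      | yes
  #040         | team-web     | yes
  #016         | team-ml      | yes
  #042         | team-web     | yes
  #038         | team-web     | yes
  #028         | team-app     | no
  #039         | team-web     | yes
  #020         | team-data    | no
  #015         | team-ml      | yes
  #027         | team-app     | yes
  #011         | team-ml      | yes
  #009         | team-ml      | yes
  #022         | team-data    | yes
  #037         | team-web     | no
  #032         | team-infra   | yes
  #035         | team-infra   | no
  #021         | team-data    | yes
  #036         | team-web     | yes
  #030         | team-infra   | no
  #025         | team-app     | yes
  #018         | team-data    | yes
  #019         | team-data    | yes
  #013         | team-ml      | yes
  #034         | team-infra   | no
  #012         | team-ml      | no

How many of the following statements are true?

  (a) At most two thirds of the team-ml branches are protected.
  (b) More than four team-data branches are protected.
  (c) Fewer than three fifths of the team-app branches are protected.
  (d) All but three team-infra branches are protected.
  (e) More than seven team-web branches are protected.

(a) team-ml: |A| = 9, |A ∩ B| = 7; needs |A ∩ B| / |A| ≤ 2/3 — false.
(b) team-data: |A| = 5, |A ∩ B| = 4; needs |A ∩ B| > 4 — false.
(c) team-app: |A| = 7, |A ∩ B| = 5; needs |A ∩ B| / |A| < 3/5 — false.
(d) team-infra: |A| = 6, |A ∩ B| = 2; needs |A ∖ B| = 3 — false.
(e) team-web: |A| = 8, |A ∩ B| = 7; needs |A ∩ B| > 7 — false.

0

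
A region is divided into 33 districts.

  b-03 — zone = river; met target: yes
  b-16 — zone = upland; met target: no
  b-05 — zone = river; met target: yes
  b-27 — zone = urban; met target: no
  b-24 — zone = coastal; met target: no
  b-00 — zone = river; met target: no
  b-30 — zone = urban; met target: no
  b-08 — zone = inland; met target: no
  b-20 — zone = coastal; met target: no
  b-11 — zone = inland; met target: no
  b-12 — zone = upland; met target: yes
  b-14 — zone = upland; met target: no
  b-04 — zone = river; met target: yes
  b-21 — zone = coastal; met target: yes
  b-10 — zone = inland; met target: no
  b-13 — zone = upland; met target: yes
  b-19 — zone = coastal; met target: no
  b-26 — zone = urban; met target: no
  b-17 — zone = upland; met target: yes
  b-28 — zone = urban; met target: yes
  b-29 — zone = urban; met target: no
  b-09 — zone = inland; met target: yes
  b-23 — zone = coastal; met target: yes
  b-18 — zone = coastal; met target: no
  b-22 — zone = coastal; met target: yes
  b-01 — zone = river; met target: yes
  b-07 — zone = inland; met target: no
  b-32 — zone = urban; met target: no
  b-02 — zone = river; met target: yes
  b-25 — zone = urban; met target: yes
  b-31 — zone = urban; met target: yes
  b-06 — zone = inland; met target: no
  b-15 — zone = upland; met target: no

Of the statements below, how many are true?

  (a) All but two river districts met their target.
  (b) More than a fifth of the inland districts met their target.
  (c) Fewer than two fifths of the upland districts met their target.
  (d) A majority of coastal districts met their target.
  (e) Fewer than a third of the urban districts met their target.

0

(a) river: |A| = 6, |A ∩ B| = 5; needs |A ∖ B| = 2 — false.
(b) inland: |A| = 6, |A ∩ B| = 1; needs |A ∩ B| / |A| > 1/5 — false.
(c) upland: |A| = 6, |A ∩ B| = 3; needs |A ∩ B| / |A| < 2/5 — false.
(d) coastal: |A| = 7, |A ∩ B| = 3; needs |A ∩ B| > |A ∖ B| — false.
(e) urban: |A| = 8, |A ∩ B| = 3; needs |A ∩ B| / |A| < 1/3 — false.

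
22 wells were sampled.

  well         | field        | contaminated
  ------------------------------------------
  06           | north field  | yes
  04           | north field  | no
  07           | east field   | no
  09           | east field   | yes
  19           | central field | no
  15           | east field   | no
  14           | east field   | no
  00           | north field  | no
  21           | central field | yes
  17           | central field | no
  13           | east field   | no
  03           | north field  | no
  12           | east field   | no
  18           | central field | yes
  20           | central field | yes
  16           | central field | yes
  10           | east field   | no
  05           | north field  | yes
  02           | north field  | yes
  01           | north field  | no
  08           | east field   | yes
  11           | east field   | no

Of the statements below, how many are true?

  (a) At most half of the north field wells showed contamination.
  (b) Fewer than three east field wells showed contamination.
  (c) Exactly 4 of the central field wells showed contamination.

3

(a) north field: |A| = 7, |A ∩ B| = 3; needs |A ∩ B| ≤ |A ∖ B| — true.
(b) east field: |A| = 9, |A ∩ B| = 2; needs |A ∩ B| < 3 — true.
(c) central field: |A| = 6, |A ∩ B| = 4; needs |A ∩ B| = 4 — true.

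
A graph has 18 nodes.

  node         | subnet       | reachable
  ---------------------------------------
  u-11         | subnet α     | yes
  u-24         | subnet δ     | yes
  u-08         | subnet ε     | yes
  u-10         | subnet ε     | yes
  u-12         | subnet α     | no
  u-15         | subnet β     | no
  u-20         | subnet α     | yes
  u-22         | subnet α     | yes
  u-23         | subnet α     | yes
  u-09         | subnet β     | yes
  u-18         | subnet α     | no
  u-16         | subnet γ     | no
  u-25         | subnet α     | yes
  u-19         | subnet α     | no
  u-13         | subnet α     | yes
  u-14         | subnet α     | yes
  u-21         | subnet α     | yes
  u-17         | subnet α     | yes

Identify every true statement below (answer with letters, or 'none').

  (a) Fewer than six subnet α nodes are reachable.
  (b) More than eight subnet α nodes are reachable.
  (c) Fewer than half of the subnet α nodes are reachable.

|A| = 12, |A ∩ B| = 9, |A ∖ B| = 3.
(a) |A ∩ B| < 6: fails.
(b) |A ∩ B| > 8: holds.
(c) |A ∩ B| < |A ∖ B|: fails.

(b)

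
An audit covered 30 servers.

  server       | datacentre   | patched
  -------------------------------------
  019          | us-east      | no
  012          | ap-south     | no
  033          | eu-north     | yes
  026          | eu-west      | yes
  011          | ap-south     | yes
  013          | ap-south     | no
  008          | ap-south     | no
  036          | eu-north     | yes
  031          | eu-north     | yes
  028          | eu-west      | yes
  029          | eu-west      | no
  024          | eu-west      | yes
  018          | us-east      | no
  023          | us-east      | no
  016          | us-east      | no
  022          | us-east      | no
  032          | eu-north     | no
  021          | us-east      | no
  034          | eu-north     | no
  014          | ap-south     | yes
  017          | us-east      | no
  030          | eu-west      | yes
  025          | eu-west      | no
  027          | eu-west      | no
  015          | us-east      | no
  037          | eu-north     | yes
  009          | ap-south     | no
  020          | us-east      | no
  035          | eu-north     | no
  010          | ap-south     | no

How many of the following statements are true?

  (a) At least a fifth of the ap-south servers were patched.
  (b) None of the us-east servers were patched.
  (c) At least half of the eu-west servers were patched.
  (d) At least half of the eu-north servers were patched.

4

(a) ap-south: |A| = 7, |A ∩ B| = 2; needs |A ∩ B| / |A| ≥ 1/5 — true.
(b) us-east: |A| = 9, |A ∩ B| = 0; needs A ∩ B = ∅ (|A ∩ B| = 0) — true.
(c) eu-west: |A| = 7, |A ∩ B| = 4; needs |A ∩ B| ≥ |A ∖ B| — true.
(d) eu-north: |A| = 7, |A ∩ B| = 4; needs |A ∩ B| ≥ |A ∖ B| — true.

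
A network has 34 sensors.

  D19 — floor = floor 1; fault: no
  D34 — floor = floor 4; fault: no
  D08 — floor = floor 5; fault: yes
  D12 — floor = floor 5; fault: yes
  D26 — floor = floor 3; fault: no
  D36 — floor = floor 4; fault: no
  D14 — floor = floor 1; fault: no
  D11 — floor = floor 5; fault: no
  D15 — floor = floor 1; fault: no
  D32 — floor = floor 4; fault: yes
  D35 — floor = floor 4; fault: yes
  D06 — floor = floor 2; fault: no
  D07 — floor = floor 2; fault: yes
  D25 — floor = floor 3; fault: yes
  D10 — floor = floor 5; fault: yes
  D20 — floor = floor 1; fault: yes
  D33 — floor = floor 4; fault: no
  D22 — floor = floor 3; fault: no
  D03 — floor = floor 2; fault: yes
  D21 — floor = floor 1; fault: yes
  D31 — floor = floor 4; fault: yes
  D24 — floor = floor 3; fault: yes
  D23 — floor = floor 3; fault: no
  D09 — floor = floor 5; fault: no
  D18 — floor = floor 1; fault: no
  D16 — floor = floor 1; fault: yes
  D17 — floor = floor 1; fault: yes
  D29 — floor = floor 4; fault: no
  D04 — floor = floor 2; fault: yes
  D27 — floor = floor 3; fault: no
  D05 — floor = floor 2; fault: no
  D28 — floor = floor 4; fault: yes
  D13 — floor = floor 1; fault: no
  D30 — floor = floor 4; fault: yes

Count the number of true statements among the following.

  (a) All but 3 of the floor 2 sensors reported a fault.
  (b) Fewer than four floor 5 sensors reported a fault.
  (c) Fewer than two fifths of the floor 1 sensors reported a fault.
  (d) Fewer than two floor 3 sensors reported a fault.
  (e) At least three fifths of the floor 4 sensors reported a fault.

1

(a) floor 2: |A| = 5, |A ∩ B| = 3; needs |A ∖ B| = 3 — false.
(b) floor 5: |A| = 5, |A ∩ B| = 3; needs |A ∩ B| < 4 — true.
(c) floor 1: |A| = 9, |A ∩ B| = 4; needs |A ∩ B| / |A| < 2/5 — false.
(d) floor 3: |A| = 6, |A ∩ B| = 2; needs |A ∩ B| < 2 — false.
(e) floor 4: |A| = 9, |A ∩ B| = 5; needs |A ∩ B| / |A| ≥ 3/5 — false.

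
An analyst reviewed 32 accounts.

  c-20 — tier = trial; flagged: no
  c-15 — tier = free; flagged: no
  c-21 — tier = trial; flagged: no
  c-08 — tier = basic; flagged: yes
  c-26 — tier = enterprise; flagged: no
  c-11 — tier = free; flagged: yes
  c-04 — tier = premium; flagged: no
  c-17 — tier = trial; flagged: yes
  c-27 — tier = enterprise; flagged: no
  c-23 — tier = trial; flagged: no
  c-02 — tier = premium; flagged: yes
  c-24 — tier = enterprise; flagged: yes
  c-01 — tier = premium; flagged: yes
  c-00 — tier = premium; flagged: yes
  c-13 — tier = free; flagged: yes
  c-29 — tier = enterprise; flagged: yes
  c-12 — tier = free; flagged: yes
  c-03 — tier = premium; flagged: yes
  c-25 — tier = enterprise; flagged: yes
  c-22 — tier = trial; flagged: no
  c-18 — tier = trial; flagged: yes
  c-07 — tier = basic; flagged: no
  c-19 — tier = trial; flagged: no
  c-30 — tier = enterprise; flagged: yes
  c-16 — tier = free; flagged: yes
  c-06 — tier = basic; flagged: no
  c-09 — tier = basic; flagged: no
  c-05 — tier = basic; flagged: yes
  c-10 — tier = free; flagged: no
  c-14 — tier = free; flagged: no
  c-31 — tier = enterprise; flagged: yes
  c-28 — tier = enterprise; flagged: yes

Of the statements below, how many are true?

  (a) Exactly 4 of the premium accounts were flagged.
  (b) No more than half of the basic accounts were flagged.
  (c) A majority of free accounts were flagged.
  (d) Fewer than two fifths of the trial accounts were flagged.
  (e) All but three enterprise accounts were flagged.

4

(a) premium: |A| = 5, |A ∩ B| = 4; needs |A ∩ B| = 4 — true.
(b) basic: |A| = 5, |A ∩ B| = 2; needs |A ∩ B| ≤ |A ∖ B| — true.
(c) free: |A| = 7, |A ∩ B| = 4; needs |A ∩ B| > |A ∖ B| — true.
(d) trial: |A| = 7, |A ∩ B| = 2; needs |A ∩ B| / |A| < 2/5 — true.
(e) enterprise: |A| = 8, |A ∩ B| = 6; needs |A ∖ B| = 3 — false.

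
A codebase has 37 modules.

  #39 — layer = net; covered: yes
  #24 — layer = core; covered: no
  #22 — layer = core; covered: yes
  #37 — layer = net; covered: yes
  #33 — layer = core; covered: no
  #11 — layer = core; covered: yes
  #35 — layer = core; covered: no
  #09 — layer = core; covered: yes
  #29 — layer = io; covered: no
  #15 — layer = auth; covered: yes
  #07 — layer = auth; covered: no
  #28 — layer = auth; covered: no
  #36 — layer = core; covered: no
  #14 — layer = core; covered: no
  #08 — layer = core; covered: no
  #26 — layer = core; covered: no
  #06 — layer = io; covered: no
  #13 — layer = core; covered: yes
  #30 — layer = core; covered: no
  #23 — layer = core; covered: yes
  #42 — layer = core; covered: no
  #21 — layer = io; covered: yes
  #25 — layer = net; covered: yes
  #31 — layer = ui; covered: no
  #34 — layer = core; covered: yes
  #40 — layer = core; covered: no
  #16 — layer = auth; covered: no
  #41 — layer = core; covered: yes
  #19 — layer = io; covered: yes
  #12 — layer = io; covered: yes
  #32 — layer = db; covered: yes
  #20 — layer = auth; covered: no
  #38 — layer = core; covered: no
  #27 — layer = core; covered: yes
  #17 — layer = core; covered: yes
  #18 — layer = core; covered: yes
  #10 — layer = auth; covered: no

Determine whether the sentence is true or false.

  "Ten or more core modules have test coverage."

Truth condition: |A ∩ B| ≥ 10.
|A| = 21, |A ∩ B| = 10, |A ∖ B| = 11.
|A ∩ B| = 10, so the statement is true.

True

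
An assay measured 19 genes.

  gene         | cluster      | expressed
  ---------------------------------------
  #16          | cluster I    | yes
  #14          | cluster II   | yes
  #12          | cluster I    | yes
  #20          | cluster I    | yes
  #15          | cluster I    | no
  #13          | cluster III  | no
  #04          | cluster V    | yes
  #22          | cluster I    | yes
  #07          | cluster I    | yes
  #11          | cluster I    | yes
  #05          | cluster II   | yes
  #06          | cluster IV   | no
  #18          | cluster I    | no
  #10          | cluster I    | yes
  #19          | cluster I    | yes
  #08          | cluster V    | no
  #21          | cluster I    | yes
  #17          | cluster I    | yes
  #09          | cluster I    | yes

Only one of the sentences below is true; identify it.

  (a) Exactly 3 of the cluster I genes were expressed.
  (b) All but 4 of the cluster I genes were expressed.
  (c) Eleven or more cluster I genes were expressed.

(c)

|A| = 13, |A ∩ B| = 11, |A ∖ B| = 2.
(a) requires |A ∩ B| = 3: false.
(b) requires |A ∖ B| = 4: false.
(c) requires |A ∩ B| ≥ 11: true.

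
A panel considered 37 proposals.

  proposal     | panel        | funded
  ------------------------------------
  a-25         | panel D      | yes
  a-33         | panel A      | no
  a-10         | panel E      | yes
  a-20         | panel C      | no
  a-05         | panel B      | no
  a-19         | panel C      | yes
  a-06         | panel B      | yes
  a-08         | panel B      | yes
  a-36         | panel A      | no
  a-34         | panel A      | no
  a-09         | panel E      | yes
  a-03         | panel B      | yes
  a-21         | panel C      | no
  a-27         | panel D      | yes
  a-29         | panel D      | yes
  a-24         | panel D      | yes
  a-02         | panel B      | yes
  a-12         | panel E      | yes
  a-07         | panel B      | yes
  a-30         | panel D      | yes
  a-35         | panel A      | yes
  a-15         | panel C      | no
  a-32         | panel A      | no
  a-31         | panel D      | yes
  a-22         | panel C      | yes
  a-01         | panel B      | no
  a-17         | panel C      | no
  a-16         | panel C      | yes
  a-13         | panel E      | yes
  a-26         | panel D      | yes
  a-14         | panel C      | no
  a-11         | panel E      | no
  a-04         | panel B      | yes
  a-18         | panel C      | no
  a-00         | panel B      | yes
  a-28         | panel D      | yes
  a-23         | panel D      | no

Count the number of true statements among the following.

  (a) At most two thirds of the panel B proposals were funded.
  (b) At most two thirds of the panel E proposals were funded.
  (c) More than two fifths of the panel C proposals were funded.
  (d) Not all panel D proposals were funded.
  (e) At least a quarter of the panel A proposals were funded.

(a) panel B: |A| = 9, |A ∩ B| = 7; needs |A ∩ B| / |A| ≤ 2/3 — false.
(b) panel E: |A| = 5, |A ∩ B| = 4; needs |A ∩ B| / |A| ≤ 2/3 — false.
(c) panel C: |A| = 9, |A ∩ B| = 3; needs |A ∩ B| / |A| > 2/5 — false.
(d) panel D: |A| = 9, |A ∩ B| = 8; needs A ⊄ B (|A ∖ B| ≥ 1) — true.
(e) panel A: |A| = 5, |A ∩ B| = 1; needs |A ∩ B| / |A| ≥ 1/4 — false.

1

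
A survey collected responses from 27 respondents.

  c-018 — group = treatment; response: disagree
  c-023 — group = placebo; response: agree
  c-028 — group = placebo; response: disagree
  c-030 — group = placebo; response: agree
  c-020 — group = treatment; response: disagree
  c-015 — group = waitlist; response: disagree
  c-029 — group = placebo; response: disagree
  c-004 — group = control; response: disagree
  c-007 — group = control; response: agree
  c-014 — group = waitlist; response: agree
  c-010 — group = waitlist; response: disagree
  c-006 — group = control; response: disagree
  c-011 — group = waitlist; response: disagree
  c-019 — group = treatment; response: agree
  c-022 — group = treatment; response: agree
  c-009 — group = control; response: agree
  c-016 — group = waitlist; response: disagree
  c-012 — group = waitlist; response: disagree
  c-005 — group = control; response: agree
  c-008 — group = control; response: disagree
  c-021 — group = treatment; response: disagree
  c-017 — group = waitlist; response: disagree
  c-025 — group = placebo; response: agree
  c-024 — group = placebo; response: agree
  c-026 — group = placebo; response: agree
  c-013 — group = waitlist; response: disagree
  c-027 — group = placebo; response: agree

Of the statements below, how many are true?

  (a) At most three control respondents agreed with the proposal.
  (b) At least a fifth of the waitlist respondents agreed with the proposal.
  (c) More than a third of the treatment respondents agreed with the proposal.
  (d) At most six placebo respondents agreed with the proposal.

(a) control: |A| = 6, |A ∩ B| = 3; needs |A ∩ B| ≤ 3 — true.
(b) waitlist: |A| = 8, |A ∩ B| = 1; needs |A ∩ B| / |A| ≥ 1/5 — false.
(c) treatment: |A| = 5, |A ∩ B| = 2; needs |A ∩ B| / |A| > 1/3 — true.
(d) placebo: |A| = 8, |A ∩ B| = 6; needs |A ∩ B| ≤ 6 — true.

3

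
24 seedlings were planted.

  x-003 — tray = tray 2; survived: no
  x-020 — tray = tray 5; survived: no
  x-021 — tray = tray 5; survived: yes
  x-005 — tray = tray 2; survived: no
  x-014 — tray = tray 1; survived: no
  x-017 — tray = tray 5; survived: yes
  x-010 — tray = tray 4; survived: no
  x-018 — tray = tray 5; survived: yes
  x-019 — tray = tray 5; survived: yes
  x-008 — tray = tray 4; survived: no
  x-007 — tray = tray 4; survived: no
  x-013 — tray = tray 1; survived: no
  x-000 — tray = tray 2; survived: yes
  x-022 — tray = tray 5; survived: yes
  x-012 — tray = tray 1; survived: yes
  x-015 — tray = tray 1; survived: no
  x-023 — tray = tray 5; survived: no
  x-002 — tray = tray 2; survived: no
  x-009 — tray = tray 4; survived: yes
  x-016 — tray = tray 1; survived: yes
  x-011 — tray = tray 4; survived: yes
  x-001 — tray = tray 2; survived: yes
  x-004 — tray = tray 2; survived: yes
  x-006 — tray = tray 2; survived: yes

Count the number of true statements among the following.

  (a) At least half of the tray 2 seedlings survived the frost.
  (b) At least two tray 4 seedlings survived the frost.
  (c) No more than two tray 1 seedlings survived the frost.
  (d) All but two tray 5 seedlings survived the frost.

4

(a) tray 2: |A| = 7, |A ∩ B| = 4; needs |A ∩ B| ≥ |A ∖ B| — true.
(b) tray 4: |A| = 5, |A ∩ B| = 2; needs |A ∩ B| ≥ 2 — true.
(c) tray 1: |A| = 5, |A ∩ B| = 2; needs |A ∩ B| ≤ 2 — true.
(d) tray 5: |A| = 7, |A ∩ B| = 5; needs |A ∖ B| = 2 — true.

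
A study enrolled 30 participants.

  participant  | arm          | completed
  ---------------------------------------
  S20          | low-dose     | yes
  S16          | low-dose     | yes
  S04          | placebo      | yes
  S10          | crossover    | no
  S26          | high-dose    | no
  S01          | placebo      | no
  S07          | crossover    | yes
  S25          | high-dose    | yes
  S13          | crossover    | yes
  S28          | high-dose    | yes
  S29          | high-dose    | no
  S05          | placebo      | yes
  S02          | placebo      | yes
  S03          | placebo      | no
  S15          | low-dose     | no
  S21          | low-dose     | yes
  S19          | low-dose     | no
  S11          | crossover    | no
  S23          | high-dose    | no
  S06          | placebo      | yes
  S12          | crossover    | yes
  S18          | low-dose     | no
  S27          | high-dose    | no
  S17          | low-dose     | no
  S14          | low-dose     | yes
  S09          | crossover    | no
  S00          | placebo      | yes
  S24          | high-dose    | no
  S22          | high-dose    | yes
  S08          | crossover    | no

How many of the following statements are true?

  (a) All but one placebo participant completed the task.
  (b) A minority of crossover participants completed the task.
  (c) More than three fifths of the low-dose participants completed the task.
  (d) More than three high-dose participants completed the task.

1

(a) placebo: |A| = 7, |A ∩ B| = 5; needs |A ∖ B| = 1 — false.
(b) crossover: |A| = 7, |A ∩ B| = 3; needs |A ∩ B| < |A ∖ B| — true.
(c) low-dose: |A| = 8, |A ∩ B| = 4; needs |A ∩ B| / |A| > 3/5 — false.
(d) high-dose: |A| = 8, |A ∩ B| = 3; needs |A ∩ B| > 3 — false.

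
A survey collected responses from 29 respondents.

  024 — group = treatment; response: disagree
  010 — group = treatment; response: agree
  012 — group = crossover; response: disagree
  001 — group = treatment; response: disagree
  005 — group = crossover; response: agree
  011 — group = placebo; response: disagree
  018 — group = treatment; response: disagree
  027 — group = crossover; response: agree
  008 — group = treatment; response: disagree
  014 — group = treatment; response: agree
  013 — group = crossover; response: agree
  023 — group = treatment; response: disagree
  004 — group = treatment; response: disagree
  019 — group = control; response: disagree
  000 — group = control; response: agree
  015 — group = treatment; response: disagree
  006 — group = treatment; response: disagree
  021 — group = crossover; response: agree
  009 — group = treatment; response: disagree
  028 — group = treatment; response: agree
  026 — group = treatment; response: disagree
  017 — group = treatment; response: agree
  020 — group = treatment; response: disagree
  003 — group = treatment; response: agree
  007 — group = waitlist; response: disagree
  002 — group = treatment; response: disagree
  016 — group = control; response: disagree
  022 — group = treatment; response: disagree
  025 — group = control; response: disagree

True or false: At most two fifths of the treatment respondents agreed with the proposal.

Truth condition: |A ∩ B| / |A| ≤ 2/5.
|A| = 18, |A ∩ B| = 5, |A ∖ B| = 13.
|A ∩ B|/|A| = 5/18, so the statement is true.

True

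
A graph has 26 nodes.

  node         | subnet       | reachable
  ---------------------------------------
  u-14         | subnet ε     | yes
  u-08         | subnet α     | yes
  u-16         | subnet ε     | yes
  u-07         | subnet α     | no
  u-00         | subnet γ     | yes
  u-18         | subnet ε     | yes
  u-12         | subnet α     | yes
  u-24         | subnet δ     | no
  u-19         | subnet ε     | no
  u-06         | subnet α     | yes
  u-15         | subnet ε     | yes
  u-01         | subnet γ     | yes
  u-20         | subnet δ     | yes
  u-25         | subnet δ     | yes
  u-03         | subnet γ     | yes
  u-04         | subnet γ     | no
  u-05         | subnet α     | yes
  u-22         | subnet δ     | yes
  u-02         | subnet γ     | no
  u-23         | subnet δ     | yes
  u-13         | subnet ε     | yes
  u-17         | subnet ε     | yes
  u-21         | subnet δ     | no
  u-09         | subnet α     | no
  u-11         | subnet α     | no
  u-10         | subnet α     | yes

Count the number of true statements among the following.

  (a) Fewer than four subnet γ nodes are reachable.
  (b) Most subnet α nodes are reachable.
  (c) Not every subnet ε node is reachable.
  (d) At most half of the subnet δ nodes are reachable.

(a) subnet γ: |A| = 5, |A ∩ B| = 3; needs |A ∩ B| < 4 — true.
(b) subnet α: |A| = 8, |A ∩ B| = 5; needs |A ∩ B| > |A ∖ B| — true.
(c) subnet ε: |A| = 7, |A ∩ B| = 6; needs A ⊄ B (|A ∖ B| ≥ 1) — true.
(d) subnet δ: |A| = 6, |A ∩ B| = 4; needs |A ∩ B| ≤ |A ∖ B| — false.

3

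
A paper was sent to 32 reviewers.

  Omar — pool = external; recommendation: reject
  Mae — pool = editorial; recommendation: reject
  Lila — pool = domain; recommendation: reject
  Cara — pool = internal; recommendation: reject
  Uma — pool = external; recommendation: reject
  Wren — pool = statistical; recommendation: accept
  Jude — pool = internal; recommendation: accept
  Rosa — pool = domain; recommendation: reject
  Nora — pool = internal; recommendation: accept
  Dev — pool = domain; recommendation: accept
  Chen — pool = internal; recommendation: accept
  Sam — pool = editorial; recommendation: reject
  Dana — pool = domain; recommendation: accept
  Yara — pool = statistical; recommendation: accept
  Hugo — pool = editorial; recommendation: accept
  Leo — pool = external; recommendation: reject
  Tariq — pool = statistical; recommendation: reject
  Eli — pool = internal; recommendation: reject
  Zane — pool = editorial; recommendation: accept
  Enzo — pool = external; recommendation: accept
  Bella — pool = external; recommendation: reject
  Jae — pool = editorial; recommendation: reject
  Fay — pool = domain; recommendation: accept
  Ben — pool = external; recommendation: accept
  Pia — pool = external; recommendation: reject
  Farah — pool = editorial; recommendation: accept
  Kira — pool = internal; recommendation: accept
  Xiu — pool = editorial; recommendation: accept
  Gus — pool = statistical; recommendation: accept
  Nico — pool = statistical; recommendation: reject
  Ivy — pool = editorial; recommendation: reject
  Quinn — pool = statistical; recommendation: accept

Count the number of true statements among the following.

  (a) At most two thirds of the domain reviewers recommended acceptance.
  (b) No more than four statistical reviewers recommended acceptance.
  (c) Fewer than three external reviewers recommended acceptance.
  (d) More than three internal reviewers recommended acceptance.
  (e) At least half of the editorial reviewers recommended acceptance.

(a) domain: |A| = 5, |A ∩ B| = 3; needs |A ∩ B| / |A| ≤ 2/3 — true.
(b) statistical: |A| = 6, |A ∩ B| = 4; needs |A ∩ B| ≤ 4 — true.
(c) external: |A| = 7, |A ∩ B| = 2; needs |A ∩ B| < 3 — true.
(d) internal: |A| = 6, |A ∩ B| = 4; needs |A ∩ B| > 3 — true.
(e) editorial: |A| = 8, |A ∩ B| = 4; needs |A ∩ B| ≥ |A ∖ B| — true.

5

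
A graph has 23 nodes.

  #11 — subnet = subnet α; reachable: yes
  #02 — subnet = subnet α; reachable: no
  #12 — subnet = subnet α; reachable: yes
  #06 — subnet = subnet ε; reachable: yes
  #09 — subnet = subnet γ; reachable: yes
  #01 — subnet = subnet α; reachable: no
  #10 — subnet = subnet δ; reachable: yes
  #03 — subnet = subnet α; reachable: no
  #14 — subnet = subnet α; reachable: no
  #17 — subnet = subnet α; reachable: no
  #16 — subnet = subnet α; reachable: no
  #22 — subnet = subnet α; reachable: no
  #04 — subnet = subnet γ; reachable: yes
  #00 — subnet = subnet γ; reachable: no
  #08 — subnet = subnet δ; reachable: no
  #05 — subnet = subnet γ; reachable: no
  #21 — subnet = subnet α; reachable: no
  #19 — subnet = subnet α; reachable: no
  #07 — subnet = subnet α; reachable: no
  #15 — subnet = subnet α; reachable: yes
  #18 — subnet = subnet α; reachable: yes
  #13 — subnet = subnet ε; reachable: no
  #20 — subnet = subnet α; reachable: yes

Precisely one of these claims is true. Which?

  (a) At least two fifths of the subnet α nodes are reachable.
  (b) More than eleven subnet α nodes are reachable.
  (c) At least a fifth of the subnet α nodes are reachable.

(c)

|A| = 15, |A ∩ B| = 5, |A ∖ B| = 10.
(a) requires |A ∩ B| / |A| ≥ 2/5: false.
(b) requires |A ∩ B| > 11: false.
(c) requires |A ∩ B| / |A| ≥ 1/5: true.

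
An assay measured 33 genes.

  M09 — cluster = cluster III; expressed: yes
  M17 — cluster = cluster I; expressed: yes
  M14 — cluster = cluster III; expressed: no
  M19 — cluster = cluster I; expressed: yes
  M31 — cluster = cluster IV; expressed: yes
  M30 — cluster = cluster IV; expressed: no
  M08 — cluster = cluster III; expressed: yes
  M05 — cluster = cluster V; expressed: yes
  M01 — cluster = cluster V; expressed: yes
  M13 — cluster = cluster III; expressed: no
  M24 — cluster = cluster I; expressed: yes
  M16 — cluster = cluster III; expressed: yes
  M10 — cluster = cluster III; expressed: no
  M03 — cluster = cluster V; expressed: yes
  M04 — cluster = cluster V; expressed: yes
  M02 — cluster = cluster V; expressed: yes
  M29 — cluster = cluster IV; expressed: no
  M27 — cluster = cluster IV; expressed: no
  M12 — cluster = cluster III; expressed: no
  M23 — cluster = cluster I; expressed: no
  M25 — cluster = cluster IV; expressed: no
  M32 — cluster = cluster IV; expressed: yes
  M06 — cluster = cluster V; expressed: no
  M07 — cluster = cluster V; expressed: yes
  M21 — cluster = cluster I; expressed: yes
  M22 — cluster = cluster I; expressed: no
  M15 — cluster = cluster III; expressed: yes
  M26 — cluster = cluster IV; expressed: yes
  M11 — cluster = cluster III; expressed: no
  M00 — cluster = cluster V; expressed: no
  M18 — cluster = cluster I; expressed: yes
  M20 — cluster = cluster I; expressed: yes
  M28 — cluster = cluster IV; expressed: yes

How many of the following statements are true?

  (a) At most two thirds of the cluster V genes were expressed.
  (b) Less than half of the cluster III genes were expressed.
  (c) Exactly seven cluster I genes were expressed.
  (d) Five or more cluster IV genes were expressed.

(a) cluster V: |A| = 8, |A ∩ B| = 6; needs |A ∩ B| / |A| ≤ 2/3 — false.
(b) cluster III: |A| = 9, |A ∩ B| = 4; needs |A ∩ B| < |A ∖ B| — true.
(c) cluster I: |A| = 8, |A ∩ B| = 6; needs |A ∩ B| = 7 — false.
(d) cluster IV: |A| = 8, |A ∩ B| = 4; needs |A ∩ B| ≥ 5 — false.

1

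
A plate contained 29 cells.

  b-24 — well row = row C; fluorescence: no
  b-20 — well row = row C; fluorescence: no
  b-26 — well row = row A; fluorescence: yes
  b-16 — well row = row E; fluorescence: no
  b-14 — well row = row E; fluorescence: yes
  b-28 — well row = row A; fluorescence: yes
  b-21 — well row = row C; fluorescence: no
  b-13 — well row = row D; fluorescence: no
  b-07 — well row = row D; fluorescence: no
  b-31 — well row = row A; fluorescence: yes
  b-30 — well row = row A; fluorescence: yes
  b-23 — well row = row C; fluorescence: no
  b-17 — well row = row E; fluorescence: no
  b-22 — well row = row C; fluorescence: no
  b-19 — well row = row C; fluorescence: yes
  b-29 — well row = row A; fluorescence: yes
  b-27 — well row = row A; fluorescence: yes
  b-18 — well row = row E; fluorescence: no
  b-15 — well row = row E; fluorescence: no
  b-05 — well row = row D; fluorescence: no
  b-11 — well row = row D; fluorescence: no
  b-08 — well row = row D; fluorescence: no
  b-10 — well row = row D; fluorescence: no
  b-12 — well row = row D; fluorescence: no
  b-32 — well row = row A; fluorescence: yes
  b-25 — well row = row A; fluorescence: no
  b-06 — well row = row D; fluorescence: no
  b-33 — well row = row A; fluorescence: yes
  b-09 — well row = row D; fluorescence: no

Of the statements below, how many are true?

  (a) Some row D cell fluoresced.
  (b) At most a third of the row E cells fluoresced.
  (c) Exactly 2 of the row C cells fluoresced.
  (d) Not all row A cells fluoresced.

(a) row D: |A| = 9, |A ∩ B| = 0; needs A ∩ B ≠ ∅ (|A ∩ B| ≥ 1) — false.
(b) row E: |A| = 5, |A ∩ B| = 1; needs |A ∩ B| / |A| ≤ 1/3 — true.
(c) row C: |A| = 6, |A ∩ B| = 1; needs |A ∩ B| = 2 — false.
(d) row A: |A| = 9, |A ∩ B| = 8; needs A ⊄ B (|A ∖ B| ≥ 1) — true.

2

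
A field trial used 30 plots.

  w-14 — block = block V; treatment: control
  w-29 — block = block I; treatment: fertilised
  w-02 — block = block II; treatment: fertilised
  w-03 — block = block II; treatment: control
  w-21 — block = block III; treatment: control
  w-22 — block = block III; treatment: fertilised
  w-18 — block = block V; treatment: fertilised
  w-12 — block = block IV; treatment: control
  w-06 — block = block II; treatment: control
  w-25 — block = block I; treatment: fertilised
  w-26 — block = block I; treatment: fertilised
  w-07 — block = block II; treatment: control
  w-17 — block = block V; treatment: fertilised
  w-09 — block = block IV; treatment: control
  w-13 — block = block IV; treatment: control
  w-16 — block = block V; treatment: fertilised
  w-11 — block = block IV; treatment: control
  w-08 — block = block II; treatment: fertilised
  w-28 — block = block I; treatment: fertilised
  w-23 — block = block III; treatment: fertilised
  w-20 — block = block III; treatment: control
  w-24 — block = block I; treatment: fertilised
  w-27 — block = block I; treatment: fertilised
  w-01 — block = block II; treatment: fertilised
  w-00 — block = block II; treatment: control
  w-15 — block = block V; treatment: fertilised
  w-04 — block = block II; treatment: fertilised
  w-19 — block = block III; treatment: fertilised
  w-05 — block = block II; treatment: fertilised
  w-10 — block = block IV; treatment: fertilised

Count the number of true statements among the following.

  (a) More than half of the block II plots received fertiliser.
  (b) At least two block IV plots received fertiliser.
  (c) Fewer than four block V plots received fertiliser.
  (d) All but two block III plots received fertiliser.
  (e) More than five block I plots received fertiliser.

(a) block II: |A| = 9, |A ∩ B| = 5; needs |A ∩ B| > |A ∖ B| — true.
(b) block IV: |A| = 5, |A ∩ B| = 1; needs |A ∩ B| ≥ 2 — false.
(c) block V: |A| = 5, |A ∩ B| = 4; needs |A ∩ B| < 4 — false.
(d) block III: |A| = 5, |A ∩ B| = 3; needs |A ∖ B| = 2 — true.
(e) block I: |A| = 6, |A ∩ B| = 6; needs |A ∩ B| > 5 — true.

3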